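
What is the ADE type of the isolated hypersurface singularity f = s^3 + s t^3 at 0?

E_7

The Hessian of f at 0 is [[0, 0], [0, 0]] with rank 0, so corank 2. A Groebner basis of the Jacobian ideal J(f) in C{s,t} is {s^3, s*t^2, 3*s^2 + t^3}; counting standard monomials gives mu = 7. Corank 2; j^3 = s^3 is a perfect cube, so E-series; the 4-jet and mu = 7 give E_7.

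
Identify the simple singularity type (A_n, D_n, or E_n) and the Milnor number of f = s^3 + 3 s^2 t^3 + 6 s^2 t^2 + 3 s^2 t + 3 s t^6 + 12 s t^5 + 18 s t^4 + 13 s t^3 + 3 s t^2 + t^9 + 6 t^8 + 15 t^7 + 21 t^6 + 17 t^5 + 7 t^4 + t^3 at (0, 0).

Type E7, Milnor number mu = 7.

The Hessian of f at 0 has rank 0. Corank 2; j^3 = (s + t)^3 is a perfect cube, so E-series; the 4-jet and mu = 7 give E_7.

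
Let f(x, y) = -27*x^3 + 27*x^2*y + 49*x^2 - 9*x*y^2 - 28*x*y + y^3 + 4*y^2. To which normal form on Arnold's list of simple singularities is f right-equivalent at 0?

A2

The Hessian of f at 0 has rank 1. Corank 1: A-series; mu = 2 gives A_2.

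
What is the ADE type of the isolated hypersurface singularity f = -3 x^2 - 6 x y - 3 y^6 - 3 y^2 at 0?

The Hessian of f at 0 is [[-6, -6], [-6, -6]] with rank 1, so corank 1. A Groebner basis of the Jacobian ideal J(f) in C{x,y} is {y^5, x + y}; counting standard monomials gives mu = 5. Corank 1: A-series; mu = 5 gives A_5.

A_5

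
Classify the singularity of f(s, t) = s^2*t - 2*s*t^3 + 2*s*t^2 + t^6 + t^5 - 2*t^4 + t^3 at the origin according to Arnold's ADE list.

D_{7}

The Hessian of f at 0 is [[0, 0], [0, 0]] with rank 0, so corank 2. A Groebner basis of the Jacobian ideal J(f) in C{s,t} is {s^3 - s^2/2 - 5*s*t^2/2 - 5*s*t/2 - 2*t^2, s^2*t + s^2/6 + 11*s*t^2/6 + 7*s*t/6 + t^2, -s*t + t^3 - t^2}; counting standard monomials gives mu = 7. Corank 2; j^3 = t*(s + t)^2 has shape L^2 M (L != M), so D-series; mu = 7 gives D_7.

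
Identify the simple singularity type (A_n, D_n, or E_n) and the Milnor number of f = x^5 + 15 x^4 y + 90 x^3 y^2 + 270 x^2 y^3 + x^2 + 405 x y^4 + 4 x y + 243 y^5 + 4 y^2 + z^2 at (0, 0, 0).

Type A4, Milnor number mu = 4.

The Hessian of f at 0 has rank 2. Corank 1: A-series; mu = 4 gives A_4.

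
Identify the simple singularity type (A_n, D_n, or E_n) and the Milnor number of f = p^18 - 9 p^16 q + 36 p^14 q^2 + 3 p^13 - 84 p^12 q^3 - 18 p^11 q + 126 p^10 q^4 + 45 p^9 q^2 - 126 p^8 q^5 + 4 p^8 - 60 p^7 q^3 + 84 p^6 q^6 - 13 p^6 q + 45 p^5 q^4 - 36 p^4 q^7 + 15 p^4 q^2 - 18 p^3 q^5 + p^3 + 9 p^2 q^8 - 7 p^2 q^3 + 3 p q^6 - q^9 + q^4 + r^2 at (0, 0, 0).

Type E_6, Milnor number mu = 6.

The Hessian of f at 0 is [[0, 0, 0], [0, 0, 0], [0, 0, 2]] with rank 1, so corank 2. A Groebner basis of the Jacobian ideal J(f) in C{p,q,r} is {q^3, p^2, r}; counting standard monomials gives mu = 6. Corank 2; j^3 = p^3 is a perfect cube, so E-series; the 4-jet and mu = 6 give E_6.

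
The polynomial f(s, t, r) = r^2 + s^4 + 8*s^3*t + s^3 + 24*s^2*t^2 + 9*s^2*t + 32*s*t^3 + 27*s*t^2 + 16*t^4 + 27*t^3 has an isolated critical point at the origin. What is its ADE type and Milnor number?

The Hessian of f at 0 has rank 1. Corank 2; j^3 = (s + 3*t)^3 is a perfect cube, so E-series; the 4-jet and mu = 6 give E_6.

Type E_{6}, Milnor number mu = 6.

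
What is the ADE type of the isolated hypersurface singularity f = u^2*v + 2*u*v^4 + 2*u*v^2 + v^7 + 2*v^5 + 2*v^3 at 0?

The Hessian of f at 0 has rank 0. Corank 2; j^3 = v*(u^2 + 2*u*v + 2*v^2) splits into three distinct lines over C (the quadratic factor has nonzero discriminant), so D_4.

D_4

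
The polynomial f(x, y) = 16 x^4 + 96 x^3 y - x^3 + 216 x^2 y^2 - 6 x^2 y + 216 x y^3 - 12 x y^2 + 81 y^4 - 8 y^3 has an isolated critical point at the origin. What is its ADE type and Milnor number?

The Hessian of f at 0 has rank 0. Corank 2; j^3 = -(x + 2*y)^3 is a perfect cube, so E-series; the 4-jet and mu = 6 give E_6.

Type E6, Milnor number mu = 6.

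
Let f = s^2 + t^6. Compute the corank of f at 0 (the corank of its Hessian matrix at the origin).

1

Hessian at 0 has rank 1.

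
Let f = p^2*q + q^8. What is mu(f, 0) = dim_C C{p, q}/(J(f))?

The Hessian of f at 0 is [[0, 0], [0, 0]] with rank 0, so corank 2. A Groebner basis of the Jacobian ideal J(f) in C{p,q} is {p^2/8 + q^7, p^3, p*q}; counting standard monomials gives mu = 9. Corank 2; j^3 = p^2*q has shape L^2 M (L != M), so D-series; mu = 9 gives D_9.

9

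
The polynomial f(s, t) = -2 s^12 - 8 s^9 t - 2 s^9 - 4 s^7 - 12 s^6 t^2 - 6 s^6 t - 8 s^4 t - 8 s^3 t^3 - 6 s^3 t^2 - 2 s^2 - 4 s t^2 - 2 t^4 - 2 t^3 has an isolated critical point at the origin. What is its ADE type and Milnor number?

The Hessian of f at 0 has rank 1. Corank 1: A-series; mu = 2 gives A_2.

Type A_{2}, Milnor number mu = 2.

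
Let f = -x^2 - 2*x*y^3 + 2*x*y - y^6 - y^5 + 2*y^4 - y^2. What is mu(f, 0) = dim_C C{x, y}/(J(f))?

The Hessian of f at 0 has rank 1. Corank 1: A-series; mu = 4 gives A_4.

4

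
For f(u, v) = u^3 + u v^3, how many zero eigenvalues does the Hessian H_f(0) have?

2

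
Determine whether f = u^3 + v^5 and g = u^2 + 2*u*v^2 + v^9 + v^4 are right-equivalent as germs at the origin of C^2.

No.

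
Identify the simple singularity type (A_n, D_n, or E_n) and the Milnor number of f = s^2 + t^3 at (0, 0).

The Hessian of f at 0 is [[2, 0], [0, 0]] with rank 1, so corank 1. A Groebner basis of the Jacobian ideal J(f) in C{s,t} is {t^2, s}; counting standard monomials gives mu = 2. Corank 1: A-series; mu = 2 gives A_2.

Type A2, Milnor number mu = 2.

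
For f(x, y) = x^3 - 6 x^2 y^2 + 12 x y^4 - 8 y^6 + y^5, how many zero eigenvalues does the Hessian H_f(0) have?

2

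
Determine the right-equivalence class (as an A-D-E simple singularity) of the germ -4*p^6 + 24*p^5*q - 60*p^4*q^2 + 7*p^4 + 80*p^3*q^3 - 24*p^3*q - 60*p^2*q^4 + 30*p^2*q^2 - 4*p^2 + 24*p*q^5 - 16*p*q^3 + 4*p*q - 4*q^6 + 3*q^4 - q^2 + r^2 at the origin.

A_3

The Hessian of f at 0 has rank 2. Corank 1: A-series; mu = 3 gives A_3.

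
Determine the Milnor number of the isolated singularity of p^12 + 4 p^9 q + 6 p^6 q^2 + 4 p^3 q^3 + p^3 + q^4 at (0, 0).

6

The Hessian of f at 0 is [[0, 0], [0, 0]] with rank 0, so corank 2. A Groebner basis of the Jacobian ideal J(f) in C{p,q} is {q^3, p^2}; counting standard monomials gives mu = 6. Corank 2; j^3 = p^3 is a perfect cube, so E-series; the 4-jet and mu = 6 give E_6.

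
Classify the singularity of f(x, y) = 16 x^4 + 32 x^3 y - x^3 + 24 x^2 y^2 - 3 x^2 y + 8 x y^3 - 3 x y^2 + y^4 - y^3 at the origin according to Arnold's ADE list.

E_{6}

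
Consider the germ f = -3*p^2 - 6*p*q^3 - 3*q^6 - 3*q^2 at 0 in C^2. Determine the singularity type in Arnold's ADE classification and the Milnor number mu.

The Hessian of f at 0 is [[-6, 0], [0, -6]] with rank 2, so corank 0. A Groebner basis of the Jacobian ideal J(f) in C{p,q} is {p, q}; counting standard monomials gives mu = 1. Corank 0: nondegenerate Morse point, so A_1.

Type A_1, Milnor number mu = 1.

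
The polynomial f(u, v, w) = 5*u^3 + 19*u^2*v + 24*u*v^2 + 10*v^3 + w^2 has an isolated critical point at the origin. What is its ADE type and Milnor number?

Type D_4, Milnor number mu = 4.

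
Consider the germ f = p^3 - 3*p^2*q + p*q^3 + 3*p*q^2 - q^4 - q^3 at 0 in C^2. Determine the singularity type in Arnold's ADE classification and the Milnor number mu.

Type E_{7}, Milnor number mu = 7.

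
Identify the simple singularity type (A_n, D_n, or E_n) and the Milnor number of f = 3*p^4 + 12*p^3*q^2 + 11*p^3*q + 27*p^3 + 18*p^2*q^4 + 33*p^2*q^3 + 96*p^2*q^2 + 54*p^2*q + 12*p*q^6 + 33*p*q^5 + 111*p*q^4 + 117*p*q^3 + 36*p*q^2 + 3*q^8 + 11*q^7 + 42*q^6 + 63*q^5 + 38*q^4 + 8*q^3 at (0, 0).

Type E_{7}, Milnor number mu = 7.

The Hessian of f at 0 has rank 0. Corank 2; j^3 = (3*p + 2*q)^3 is a perfect cube, so E-series; the 4-jet and mu = 7 give E_7.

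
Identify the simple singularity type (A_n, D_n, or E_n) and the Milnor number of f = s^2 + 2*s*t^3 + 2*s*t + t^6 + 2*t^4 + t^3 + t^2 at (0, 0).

Type A_{2}, Milnor number mu = 2.

The Hessian of f at 0 is [[2, 2], [2, 2]] with rank 1, so corank 1. A Groebner basis of the Jacobian ideal J(f) in C{s,t} is {t^2, s + t}; counting standard monomials gives mu = 2. Corank 1: A-series; mu = 2 gives A_2.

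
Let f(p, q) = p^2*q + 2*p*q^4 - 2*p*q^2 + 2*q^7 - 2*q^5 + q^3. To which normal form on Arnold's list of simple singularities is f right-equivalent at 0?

D_8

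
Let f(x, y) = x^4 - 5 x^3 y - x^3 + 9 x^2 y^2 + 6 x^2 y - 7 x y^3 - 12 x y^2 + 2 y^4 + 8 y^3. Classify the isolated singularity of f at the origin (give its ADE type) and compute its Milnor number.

Type E_7, Milnor number mu = 7.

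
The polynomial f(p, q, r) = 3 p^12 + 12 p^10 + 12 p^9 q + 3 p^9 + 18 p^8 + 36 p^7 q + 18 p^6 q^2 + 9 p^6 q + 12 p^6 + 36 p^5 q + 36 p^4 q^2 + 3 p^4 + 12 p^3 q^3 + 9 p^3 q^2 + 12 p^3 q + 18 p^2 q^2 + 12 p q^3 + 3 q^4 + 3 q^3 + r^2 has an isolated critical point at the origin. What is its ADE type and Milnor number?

Type E_{6}, Milnor number mu = 6.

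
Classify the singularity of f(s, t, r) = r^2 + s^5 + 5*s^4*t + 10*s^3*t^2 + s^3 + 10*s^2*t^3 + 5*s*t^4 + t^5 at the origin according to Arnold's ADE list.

E_{8}

The Hessian of f at 0 has rank 1. Corank 2; j^3 = s^3 is a perfect cube, so E-series; the 5-jet and mu = 8 give E_8.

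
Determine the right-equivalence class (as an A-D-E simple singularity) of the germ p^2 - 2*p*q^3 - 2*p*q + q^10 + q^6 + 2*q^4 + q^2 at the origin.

A9

The Hessian of f at 0 is [[2, -2], [-2, 2]] with rank 1, so corank 1. A Groebner basis of the Jacobian ideal J(f) in C{p,q} is {p^3 - 3*p^2*q + 3*p*q^2 - p + q, -p + q^3 + q}; counting standard monomials gives mu = 9. Corank 1: A-series; mu = 9 gives A_9.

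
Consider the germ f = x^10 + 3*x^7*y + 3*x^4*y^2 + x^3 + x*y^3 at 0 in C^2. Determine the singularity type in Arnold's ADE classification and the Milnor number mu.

Type E_7, Milnor number mu = 7.

The Hessian of f at 0 has rank 0. Corank 2; j^3 = x^3 is a perfect cube, so E-series; the 4-jet and mu = 7 give E_7.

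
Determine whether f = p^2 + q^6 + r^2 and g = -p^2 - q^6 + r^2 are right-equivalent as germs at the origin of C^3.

Yes.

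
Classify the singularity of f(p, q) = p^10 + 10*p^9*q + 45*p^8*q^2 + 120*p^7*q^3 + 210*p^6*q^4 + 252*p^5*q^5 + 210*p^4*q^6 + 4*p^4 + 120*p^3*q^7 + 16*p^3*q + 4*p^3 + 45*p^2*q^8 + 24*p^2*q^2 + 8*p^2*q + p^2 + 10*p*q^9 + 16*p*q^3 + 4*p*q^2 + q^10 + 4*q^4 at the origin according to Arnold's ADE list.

The Hessian of f at 0 is [[2, 0], [0, 0]] with rank 1, so corank 1. A Groebner basis of the Jacobian ideal J(f) in C{p,q} is {p*q^4 - 10*p*q^3 - 39*p*q^2/4 - 5*p*q/2 - 3*p/16 - 7*q^4 - 7*q^3/2 - 3*q^2/8, 15*p*q^3 + 27*p*q^2/2 + 27*p*q/8 + p/4 + q^5 + 10*q^4 + 19*q^3/4 + q^2/2, p^2 + 2*p*q + p/2 + q^2}; counting standard monomials gives mu = 9. Corank 1: A-series; mu = 9 gives A_9.

A_9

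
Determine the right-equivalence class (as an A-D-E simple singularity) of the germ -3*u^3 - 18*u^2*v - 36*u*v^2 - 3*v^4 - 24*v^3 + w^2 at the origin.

E6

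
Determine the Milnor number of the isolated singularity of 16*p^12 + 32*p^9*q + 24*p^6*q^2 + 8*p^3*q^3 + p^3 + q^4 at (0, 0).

The Hessian of f at 0 has rank 0. Corank 2; j^3 = p^3 is a perfect cube, so E-series; the 4-jet and mu = 6 give E_6.

6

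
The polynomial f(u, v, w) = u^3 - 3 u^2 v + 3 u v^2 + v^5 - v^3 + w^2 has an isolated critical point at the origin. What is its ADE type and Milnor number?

The Hessian of f at 0 has rank 1. Corank 2; j^3 = (u - v)^3 is a perfect cube, so E-series; the 5-jet and mu = 8 give E_8.

Type E8, Milnor number mu = 8.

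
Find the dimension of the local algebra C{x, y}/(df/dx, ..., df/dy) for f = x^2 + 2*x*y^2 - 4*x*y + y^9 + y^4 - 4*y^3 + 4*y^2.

8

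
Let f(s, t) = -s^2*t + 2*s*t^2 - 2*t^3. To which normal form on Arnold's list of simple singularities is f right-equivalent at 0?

D4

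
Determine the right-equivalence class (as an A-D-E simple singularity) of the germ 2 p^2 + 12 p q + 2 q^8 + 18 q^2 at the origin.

A_7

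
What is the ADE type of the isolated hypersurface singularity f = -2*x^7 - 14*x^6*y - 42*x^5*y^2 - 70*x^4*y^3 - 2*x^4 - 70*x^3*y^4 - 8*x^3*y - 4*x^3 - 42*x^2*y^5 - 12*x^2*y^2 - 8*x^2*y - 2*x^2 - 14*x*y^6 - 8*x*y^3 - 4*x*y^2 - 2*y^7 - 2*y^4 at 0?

The Hessian of f at 0 is [[-4, 0], [0, 0]] with rank 1, so corank 1. A Groebner basis of the Jacobian ideal J(f) in C{x,y} is {-14*x*y/3 - 5*x/3 + y^4 - 4*y^3/3 - 5*y^2/3, x*y^2 + 4*x*y/3 + x/3 + 2*y^3/3 + y^2/3, x^2 + 2*x*y + x + y^2}; counting standard monomials gives mu = 6. Corank 1: A-series; mu = 6 gives A_6.

A_6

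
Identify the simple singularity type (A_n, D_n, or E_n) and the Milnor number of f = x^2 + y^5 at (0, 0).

Type A4, Milnor number mu = 4.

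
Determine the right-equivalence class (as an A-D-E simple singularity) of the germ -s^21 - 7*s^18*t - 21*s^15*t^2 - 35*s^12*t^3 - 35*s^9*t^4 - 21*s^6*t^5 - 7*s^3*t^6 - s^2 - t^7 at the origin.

The Hessian of f at 0 has rank 1. Corank 1: A-series; mu = 6 gives A_6.

A_{6}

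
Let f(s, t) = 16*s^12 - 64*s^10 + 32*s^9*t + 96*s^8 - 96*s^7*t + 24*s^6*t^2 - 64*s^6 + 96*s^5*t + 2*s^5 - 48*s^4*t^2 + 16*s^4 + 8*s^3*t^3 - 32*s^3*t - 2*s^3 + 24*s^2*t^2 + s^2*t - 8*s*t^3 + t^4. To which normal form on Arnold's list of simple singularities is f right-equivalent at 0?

The Hessian of f at 0 is [[0, 0], [0, 0]] with rank 0, so corank 2. A Groebner basis of the Jacobian ideal J(f) in C{s,t} is {s*t^2, s*t/8 + t^3, s^2 - s*t/2}; counting standard monomials gives mu = 5. Corank 2; j^3 = -s^2*(2*s - t) has shape L^2 M (L != M), so D-series; mu = 5 gives D_5.

D_5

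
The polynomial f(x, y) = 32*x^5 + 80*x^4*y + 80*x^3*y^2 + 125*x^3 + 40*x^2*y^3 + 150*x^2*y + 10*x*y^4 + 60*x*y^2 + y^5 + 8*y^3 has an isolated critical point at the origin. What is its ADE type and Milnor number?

The Hessian of f at 0 has rank 0. Corank 2; j^3 = (5*x + 2*y)^3 is a perfect cube, so E-series; the 5-jet and mu = 8 give E_8.

Type E_8, Milnor number mu = 8.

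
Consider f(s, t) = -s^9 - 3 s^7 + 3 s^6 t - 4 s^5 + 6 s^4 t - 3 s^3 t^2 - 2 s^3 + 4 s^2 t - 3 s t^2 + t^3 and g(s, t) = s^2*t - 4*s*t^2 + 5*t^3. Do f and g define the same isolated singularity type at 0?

Yes.

The Hessian of f at 0 has rank 0. Corank 2; j^3 = -(s - t)*(2*s^2 - 2*s*t + t^2) splits into three distinct lines over C (the quadratic factor has nonzero discriminant), so D_4. The Hessian of g at 0 has rank 0. Corank 2; j^3 = t*(s^2 - 4*s*t + 5*t^2) splits into three distinct lines over C (the quadratic factor has nonzero discriminant), so D_4. Both have type D_4, hence right-equivalent.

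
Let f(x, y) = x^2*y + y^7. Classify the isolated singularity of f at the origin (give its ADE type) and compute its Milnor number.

The Hessian of f at 0 has rank 0. Corank 2; j^3 = x^2*y has shape L^2 M (L != M), so D-series; mu = 8 gives D_8.

Type D8, Milnor number mu = 8.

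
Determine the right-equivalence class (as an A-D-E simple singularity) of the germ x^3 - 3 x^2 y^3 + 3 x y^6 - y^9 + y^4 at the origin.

The Hessian of f at 0 is [[0, 0], [0, 0]] with rank 0, so corank 2. A Groebner basis of the Jacobian ideal J(f) in C{x,y} is {y^3, x^2}; counting standard monomials gives mu = 6. Corank 2; j^3 = x^3 is a perfect cube, so E-series; the 4-jet and mu = 6 give E_6.

E6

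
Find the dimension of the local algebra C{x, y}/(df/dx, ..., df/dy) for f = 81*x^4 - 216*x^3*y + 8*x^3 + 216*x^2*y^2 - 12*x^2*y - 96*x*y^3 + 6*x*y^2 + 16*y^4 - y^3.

The Hessian of f at 0 is [[0, 0], [0, 0]] with rank 0, so corank 2. A Groebner basis of the Jacobian ideal J(f) in C{x,y} is {y^4, x*y^2 - 5*y^3/9, x^2 - x*y + y^2/4}; counting standard monomials gives mu = 6. Corank 2; j^3 = (2*x - y)^3 is a perfect cube, so E-series; the 4-jet and mu = 6 give E_6.

6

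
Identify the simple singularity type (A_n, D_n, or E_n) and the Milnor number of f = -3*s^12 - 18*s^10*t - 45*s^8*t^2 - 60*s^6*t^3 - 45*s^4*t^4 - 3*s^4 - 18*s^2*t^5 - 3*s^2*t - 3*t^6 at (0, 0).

Type D7, Milnor number mu = 7.

The Hessian of f at 0 is [[0, 0], [0, 0]] with rank 0, so corank 2. A Groebner basis of the Jacobian ideal J(f) in C{s,t} is {s^2/6 + t^5, s^3, s*t}; counting standard monomials gives mu = 7. Corank 2; j^3 = -3*s^2*t has shape L^2 M (L != M), so D-series; mu = 7 gives D_7.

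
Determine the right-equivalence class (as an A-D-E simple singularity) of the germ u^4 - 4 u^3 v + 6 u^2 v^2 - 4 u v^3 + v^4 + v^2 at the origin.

A_3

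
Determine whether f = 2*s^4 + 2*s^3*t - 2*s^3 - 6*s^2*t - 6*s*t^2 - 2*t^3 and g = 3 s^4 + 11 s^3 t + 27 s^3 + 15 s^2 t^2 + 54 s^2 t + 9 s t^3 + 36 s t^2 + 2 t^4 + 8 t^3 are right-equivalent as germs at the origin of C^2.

The Hessian of f at 0 has rank 0. Corank 2; j^3 = -2*(s + t)^3 is a perfect cube, so E-series; the 4-jet and mu = 7 give E_7. The Hessian of g at 0 has rank 0. Corank 2; j^3 = (3*s + 2*t)^3 is a perfect cube, so E-series; the 4-jet and mu = 7 give E_7. Both have type E_7, hence right-equivalent.

Yes.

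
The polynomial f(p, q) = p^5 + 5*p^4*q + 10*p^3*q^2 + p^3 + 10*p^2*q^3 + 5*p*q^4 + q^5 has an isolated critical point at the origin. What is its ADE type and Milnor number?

Type E8, Milnor number mu = 8.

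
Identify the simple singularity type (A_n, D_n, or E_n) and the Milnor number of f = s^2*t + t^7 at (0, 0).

Type D_8, Milnor number mu = 8.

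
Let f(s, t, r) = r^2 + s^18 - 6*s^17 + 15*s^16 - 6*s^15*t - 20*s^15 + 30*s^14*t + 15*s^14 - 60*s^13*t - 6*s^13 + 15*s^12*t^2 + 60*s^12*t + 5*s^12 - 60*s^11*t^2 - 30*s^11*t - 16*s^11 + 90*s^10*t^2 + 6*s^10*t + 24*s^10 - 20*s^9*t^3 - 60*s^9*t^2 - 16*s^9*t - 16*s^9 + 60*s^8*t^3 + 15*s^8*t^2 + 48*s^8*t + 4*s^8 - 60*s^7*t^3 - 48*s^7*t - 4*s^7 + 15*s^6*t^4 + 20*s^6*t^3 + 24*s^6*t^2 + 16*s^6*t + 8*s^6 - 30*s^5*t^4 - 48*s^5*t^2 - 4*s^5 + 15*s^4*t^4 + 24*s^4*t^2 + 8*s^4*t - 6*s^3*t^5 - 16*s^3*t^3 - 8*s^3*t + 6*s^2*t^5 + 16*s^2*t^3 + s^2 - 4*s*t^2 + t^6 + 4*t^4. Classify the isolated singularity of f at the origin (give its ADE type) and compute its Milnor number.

The Hessian of f at 0 has rank 2. Corank 1: A-series; mu = 5 gives A_5.

Type A_{5}, Milnor number mu = 5.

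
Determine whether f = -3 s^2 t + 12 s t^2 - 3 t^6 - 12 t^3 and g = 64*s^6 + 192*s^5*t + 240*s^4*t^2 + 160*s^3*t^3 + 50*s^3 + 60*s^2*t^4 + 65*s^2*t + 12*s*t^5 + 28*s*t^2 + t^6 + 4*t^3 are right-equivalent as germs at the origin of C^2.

Yes.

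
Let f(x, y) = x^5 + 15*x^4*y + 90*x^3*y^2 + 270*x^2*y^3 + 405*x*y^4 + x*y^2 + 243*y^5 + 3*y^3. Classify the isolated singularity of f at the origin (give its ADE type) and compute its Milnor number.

Type D6, Milnor number mu = 6.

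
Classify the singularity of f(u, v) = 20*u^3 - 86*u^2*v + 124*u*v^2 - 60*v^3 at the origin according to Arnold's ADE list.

The Hessian of f at 0 has rank 0. Corank 2; j^3 = 2*(2*u - 3*v)*(5*u^2 - 14*u*v + 10*v^2) splits into three distinct lines over C (the quadratic factor has nonzero discriminant), so D_4.

D4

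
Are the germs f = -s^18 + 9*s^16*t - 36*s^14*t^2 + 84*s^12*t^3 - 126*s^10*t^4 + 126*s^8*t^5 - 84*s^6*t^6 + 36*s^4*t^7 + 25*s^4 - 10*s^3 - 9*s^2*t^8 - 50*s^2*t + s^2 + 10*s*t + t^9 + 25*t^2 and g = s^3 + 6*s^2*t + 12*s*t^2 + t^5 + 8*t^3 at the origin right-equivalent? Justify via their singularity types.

The Hessian of f at 0 has rank 1. Corank 1: A-series; mu = 8 gives A_8. The Hessian of g at 0 has rank 0. Corank 2; j^3 = (s + 2*t)^3 is a perfect cube, so E-series; the 5-jet and mu = 8 give E_8. f is A_8 but g is E_8, hence not right-equivalent.

No.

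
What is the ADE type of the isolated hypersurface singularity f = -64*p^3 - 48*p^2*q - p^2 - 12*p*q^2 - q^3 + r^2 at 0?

A_{2}

The Hessian of f at 0 has rank 2. Corank 1: A-series; mu = 2 gives A_2.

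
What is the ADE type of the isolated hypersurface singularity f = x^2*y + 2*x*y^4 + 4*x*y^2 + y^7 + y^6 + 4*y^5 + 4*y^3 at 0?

The Hessian of f at 0 has rank 0. Corank 2; j^3 = y*(x + 2*y)^2 has shape L^2 M (L != M), so D-series; mu = 7 gives D_7.

D_{7}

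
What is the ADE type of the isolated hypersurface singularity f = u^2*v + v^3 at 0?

The Hessian of f at 0 has rank 0. Corank 2; j^3 = v*(u^2 + v^2) splits into three distinct lines over C (the quadratic factor has nonzero discriminant), so D_4.

D4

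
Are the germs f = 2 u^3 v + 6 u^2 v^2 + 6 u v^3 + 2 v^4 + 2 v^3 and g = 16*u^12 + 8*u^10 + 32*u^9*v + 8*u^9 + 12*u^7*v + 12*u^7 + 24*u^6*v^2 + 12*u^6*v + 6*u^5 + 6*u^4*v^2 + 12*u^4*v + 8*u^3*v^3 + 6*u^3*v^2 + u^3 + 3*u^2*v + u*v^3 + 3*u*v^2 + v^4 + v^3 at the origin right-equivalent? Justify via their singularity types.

Yes.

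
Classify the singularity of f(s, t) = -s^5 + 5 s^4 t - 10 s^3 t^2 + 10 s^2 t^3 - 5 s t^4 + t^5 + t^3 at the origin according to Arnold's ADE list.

E_8

The Hessian of f at 0 has rank 0. Corank 2; j^3 = t^3 is a perfect cube, so E-series; the 5-jet and mu = 8 give E_8.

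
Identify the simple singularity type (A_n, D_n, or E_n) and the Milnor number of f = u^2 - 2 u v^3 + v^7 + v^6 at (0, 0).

The Hessian of f at 0 has rank 1. Corank 1: A-series; mu = 6 gives A_6.

Type A_6, Milnor number mu = 6.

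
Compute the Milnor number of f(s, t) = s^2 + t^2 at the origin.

1

The Hessian of f at 0 has rank 2. Corank 0: nondegenerate Morse point, so A_1.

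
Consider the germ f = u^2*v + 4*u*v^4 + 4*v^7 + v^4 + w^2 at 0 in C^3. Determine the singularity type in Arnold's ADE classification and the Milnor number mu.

Type D5, Milnor number mu = 5.

The Hessian of f at 0 is [[0, 0, 0], [0, 0, 0], [0, 0, 2]] with rank 1, so corank 2. A Groebner basis of the Jacobian ideal J(f) in C{u,v,w} is {u^3, u^2/4 + v^3, u*v, w}; counting standard monomials gives mu = 5. Corank 2; j^3 = u^2*v has shape L^2 M (L != M), so D-series; mu = 5 gives D_5.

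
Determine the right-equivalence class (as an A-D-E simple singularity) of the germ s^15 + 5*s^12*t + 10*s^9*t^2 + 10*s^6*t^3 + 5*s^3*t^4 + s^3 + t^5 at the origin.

E8

The Hessian of f at 0 has rank 0. Corank 2; j^3 = s^3 is a perfect cube, so E-series; the 5-jet and mu = 8 give E_8.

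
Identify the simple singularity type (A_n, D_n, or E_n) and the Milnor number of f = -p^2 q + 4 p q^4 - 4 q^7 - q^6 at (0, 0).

Type D_{7}, Milnor number mu = 7.

The Hessian of f at 0 has rank 0. Corank 2; j^3 = -p^2*q has shape L^2 M (L != M), so D-series; mu = 7 gives D_7.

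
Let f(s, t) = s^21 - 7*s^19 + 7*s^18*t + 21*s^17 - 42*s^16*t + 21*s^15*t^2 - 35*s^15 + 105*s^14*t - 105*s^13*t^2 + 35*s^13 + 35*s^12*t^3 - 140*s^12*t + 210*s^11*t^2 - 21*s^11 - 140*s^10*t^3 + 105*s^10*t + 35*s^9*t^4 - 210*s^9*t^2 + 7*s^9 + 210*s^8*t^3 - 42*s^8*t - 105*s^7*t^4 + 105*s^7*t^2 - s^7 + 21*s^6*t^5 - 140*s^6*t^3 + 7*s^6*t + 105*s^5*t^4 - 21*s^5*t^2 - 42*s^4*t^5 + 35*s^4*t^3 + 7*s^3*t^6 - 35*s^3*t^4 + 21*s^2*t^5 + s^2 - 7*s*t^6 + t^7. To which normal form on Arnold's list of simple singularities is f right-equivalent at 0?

The Hessian of f at 0 has rank 1. Corank 1: A-series; mu = 6 gives A_6.

A_{6}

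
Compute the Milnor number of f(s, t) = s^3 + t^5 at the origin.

The Hessian of f at 0 has rank 0. Corank 2; j^3 = s^3 is a perfect cube, so E-series; the 5-jet and mu = 8 give E_8.

8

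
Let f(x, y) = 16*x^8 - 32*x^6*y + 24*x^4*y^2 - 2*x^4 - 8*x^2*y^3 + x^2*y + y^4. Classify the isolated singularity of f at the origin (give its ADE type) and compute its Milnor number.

The Hessian of f at 0 is [[0, 0], [0, 0]] with rank 0, so corank 2. A Groebner basis of the Jacobian ideal J(f) in C{x,y} is {x^3, x^2/4 + y^3, x*y}; counting standard monomials gives mu = 5. Corank 2; j^3 = x^2*y has shape L^2 M (L != M), so D-series; mu = 5 gives D_5.

Type D_5, Milnor number mu = 5.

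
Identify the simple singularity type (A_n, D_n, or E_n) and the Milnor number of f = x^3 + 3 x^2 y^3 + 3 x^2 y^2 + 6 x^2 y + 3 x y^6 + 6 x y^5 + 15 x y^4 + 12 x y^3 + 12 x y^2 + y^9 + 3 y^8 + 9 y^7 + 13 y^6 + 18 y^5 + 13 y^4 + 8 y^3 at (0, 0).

The Hessian of f at 0 has rank 0. Corank 2; j^3 = (x + 2*y)^3 is a perfect cube, so E-series; the 4-jet and mu = 6 give E_6.

Type E_{6}, Milnor number mu = 6.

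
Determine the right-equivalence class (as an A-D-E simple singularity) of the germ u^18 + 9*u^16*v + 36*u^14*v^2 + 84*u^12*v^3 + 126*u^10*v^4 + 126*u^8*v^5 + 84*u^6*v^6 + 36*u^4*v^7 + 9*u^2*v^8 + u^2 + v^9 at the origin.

The Hessian of f at 0 has rank 1. Corank 1: A-series; mu = 8 gives A_8.

A8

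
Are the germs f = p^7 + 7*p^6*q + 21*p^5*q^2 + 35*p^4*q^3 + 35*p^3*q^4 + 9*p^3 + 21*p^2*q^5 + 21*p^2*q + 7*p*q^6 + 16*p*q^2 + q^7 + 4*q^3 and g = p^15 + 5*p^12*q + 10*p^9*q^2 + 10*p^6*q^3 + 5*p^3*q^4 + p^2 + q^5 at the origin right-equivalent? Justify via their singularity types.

No.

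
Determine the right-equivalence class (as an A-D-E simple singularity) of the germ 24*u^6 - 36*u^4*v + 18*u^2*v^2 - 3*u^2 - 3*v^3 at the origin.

A_2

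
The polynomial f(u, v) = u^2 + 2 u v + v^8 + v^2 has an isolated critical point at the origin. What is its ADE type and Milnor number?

Type A7, Milnor number mu = 7.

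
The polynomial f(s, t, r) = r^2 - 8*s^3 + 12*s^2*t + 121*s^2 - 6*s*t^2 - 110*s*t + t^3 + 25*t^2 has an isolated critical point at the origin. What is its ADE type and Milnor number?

Type A_2, Milnor number mu = 2.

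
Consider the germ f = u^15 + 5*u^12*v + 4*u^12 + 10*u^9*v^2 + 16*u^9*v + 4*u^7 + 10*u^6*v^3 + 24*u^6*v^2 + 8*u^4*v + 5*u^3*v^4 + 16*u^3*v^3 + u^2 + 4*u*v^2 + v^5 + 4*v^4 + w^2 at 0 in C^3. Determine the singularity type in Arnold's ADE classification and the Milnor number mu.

The Hessian of f at 0 is [[2, 0, 0], [0, 0, 0], [0, 0, 2]] with rank 2, so corank 1. A Groebner basis of the Jacobian ideal J(f) in C{u,v,w} is {u^2, u/2 + v^2, w}; counting standard monomials gives mu = 4. Corank 1: A-series; mu = 4 gives A_4.

Type A_4, Milnor number mu = 4.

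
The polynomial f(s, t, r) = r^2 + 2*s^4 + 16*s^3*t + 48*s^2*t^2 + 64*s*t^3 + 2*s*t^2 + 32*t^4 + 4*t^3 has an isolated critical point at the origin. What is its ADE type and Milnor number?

Type D5, Milnor number mu = 5.

The Hessian of f at 0 has rank 1. Corank 2; j^3 = 2*t^2*(s + 2*t) has shape L^2 M (L != M), so D-series; mu = 5 gives D_5.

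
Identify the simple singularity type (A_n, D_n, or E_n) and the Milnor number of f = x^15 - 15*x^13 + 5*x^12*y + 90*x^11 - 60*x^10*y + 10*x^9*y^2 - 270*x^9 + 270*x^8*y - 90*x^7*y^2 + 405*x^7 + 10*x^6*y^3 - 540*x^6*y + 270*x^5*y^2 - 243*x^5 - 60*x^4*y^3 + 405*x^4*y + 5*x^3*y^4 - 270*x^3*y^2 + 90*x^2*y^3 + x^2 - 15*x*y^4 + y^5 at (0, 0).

Type A4, Milnor number mu = 4.

The Hessian of f at 0 has rank 1. Corank 1: A-series; mu = 4 gives A_4.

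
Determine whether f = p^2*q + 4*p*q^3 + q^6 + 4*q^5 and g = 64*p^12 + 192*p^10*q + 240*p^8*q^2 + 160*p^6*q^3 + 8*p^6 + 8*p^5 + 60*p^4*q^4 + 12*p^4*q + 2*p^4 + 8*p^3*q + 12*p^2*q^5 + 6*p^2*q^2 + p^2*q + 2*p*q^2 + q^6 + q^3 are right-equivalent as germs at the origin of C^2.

The Hessian of f at 0 is [[0, 0], [0, 0]] with rank 0, so corank 2. A Groebner basis of the Jacobian ideal J(f) in C{p,q} is {p^3, p^2*q + 2*p^2/3 + 4*p*q^2/3, p*q/2 + q^3}; counting standard monomials gives mu = 7. Corank 2; j^3 = p^2*q has shape L^2 M (L != M), so D-series; mu = 7 gives D_7. The Hessian of g at 0 is [[0, 0], [0, 0]] with rank 0, so corank 2. A Groebner basis of the Jacobian ideal J(g) in C{p,q} is {5*p^2/6 + 53*p*q/24 + q^4 + 13*q^3/12 + 11*q^2/8, p^3 + p^2 + 7*p*q/4 + q^3/2 + 3*q^2/4, p^2*q + p*q/2 + q^2/2, -p^2/3 + p*q^2 - 13*p*q/12 + q^3/6 - 3*q^2/4}; counting standard monomials gives mu = 7. Corank 2; j^3 = q*(p + q)^2 has shape L^2 M (L != M), so D-series; mu = 7 gives D_7. Both have type D_7, hence right-equivalent.

Yes.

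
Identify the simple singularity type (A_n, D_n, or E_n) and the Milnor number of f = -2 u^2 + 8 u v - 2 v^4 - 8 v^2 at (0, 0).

The Hessian of f at 0 is [[-4, 8], [8, -16]] with rank 1, so corank 1. A Groebner basis of the Jacobian ideal J(f) in C{u,v} is {v^3, u - 2*v}; counting standard monomials gives mu = 3. Corank 1: A-series; mu = 3 gives A_3.

Type A_{3}, Milnor number mu = 3.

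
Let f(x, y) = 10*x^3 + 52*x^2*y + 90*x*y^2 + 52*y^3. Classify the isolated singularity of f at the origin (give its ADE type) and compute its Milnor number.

The Hessian of f at 0 has rank 0. Corank 2; j^3 = 2*(x + 2*y)*(5*x^2 + 16*x*y + 13*y^2) splits into three distinct lines over C (the quadratic factor has nonzero discriminant), so D_4.

Type D4, Milnor number mu = 4.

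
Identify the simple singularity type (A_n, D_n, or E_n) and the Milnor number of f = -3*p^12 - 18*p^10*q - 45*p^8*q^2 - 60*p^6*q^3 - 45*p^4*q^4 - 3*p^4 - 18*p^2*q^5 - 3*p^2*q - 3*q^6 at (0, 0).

Type D7, Milnor number mu = 7.

The Hessian of f at 0 is [[0, 0], [0, 0]] with rank 0, so corank 2. A Groebner basis of the Jacobian ideal J(f) in C{p,q} is {p^2/6 + q^5, p^3, p*q}; counting standard monomials gives mu = 7. Corank 2; j^3 = -3*p^2*q has shape L^2 M (L != M), so D-series; mu = 7 gives D_7.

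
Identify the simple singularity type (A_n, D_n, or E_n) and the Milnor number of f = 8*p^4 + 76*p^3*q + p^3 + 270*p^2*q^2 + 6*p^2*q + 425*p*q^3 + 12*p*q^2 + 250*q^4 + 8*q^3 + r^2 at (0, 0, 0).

Type E7, Milnor number mu = 7.

The Hessian of f at 0 is [[0, 0, 0], [0, 0, 0], [0, 0, 2]] with rank 1, so corank 2. A Groebner basis of the Jacobian ideal J(f) in C{p,q,r} is {3*p^2/4 + 3*p*q + q^4 + q^3/4 + 3*q^2, p^3 + 27*p^2/2 + 54*p*q + 25*q^3/2 + 54*q^2, p^2*q - 17*p^2/4 - 17*p*q - 65*q^3/12 - 17*q^2, p^2 + p*q^2 + 4*p*q + 7*q^3/3 + 4*q^2, r}; counting standard monomials gives mu = 7. Corank 2; j^3 = (p + 2*q)^3 is a perfect cube, so E-series; the 4-jet and mu = 7 give E_7.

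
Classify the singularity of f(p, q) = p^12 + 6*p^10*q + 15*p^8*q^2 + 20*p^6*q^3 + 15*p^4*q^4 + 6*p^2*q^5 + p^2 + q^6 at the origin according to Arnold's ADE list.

The Hessian of f at 0 has rank 1. Corank 1: A-series; mu = 5 gives A_5.

A_5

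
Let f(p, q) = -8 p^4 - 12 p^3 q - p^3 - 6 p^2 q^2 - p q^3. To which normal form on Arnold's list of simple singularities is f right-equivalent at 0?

E7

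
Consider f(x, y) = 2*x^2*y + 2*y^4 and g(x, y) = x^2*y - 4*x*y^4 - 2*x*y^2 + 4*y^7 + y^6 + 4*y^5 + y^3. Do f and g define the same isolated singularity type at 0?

No.

The Hessian of f at 0 has rank 0. Corank 2; j^3 = 2*x^2*y has shape L^2 M (L != M), so D-series; mu = 5 gives D_5. The Hessian of g at 0 has rank 0. Corank 2; j^3 = y*(x - y)^2 has shape L^2 M (L != M), so D-series; mu = 7 gives D_7. f is D_5 but g is D_7, hence not right-equivalent.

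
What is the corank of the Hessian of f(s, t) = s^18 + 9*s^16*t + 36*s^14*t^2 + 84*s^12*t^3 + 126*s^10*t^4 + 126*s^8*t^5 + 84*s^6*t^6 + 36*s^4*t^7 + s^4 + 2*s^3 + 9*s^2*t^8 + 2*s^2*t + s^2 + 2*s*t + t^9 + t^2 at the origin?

Hessian at 0 has rank 1.

1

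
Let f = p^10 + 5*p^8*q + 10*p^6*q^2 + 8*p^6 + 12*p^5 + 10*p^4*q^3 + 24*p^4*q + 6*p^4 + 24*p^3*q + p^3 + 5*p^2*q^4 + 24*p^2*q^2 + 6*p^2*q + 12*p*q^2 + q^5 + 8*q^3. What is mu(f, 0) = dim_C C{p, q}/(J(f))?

The Hessian of f at 0 has rank 0. Corank 2; j^3 = (p + 2*q)^3 is a perfect cube, so E-series; the 5-jet and mu = 8 give E_8.

8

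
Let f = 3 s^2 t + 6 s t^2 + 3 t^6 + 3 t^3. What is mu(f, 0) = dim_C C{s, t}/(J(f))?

The Hessian of f at 0 has rank 0. Corank 2; j^3 = 3*t*(s + t)^2 has shape L^2 M (L != M), so D-series; mu = 7 gives D_7.

7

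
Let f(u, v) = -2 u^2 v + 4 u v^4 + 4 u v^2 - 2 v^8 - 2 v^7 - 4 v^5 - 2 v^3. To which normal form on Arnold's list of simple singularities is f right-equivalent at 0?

The Hessian of f at 0 has rank 0. Corank 2; j^3 = -2*v*(u - v)^2 has shape L^2 M (L != M), so D-series; mu = 9 gives D_9.

D_{9}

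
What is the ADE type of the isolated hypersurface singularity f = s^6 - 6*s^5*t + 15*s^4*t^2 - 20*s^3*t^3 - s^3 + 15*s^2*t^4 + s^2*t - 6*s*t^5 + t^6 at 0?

D_{7}

The Hessian of f at 0 has rank 0. Corank 2; j^3 = -s^2*(s - t) has shape L^2 M (L != M), so D-series; mu = 7 gives D_7.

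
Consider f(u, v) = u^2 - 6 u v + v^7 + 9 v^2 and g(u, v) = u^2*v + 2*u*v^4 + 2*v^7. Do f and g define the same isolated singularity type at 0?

No.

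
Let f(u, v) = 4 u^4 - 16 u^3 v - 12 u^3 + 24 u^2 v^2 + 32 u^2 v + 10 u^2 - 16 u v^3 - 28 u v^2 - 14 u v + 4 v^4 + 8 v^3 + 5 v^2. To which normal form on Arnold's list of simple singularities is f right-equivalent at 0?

A_1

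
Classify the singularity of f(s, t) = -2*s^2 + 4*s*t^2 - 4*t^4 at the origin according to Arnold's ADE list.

A3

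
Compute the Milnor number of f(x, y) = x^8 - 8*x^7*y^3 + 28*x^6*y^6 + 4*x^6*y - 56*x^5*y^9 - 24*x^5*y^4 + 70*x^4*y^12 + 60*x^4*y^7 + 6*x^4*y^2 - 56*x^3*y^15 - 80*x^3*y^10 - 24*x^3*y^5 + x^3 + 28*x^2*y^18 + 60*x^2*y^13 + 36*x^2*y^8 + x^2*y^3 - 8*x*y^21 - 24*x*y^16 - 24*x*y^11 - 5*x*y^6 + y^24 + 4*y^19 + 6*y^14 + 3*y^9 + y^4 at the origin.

6

The Hessian of f at 0 is [[0, 0], [0, 0]] with rank 0, so corank 2. A Groebner basis of the Jacobian ideal J(f) in C{x,y} is {y^3, x^2}; counting standard monomials gives mu = 6. Corank 2; j^3 = x^3 is a perfect cube, so E-series; the 4-jet and mu = 6 give E_6.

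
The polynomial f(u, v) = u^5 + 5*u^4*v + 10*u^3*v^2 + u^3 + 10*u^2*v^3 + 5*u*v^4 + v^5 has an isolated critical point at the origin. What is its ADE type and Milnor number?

Type E8, Milnor number mu = 8.

The Hessian of f at 0 has rank 0. Corank 2; j^3 = u^3 is a perfect cube, so E-series; the 5-jet and mu = 8 give E_8.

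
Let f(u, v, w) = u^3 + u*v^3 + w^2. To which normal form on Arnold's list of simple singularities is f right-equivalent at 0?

The Hessian of f at 0 is [[0, 0, 0], [0, 0, 0], [0, 0, 2]] with rank 1, so corank 2. A Groebner basis of the Jacobian ideal J(f) in C{u,v,w} is {u^3, u*v^2, 3*u^2 + v^3, w}; counting standard monomials gives mu = 7. Corank 2; j^3 = u^3 is a perfect cube, so E-series; the 4-jet and mu = 7 give E_7.

E7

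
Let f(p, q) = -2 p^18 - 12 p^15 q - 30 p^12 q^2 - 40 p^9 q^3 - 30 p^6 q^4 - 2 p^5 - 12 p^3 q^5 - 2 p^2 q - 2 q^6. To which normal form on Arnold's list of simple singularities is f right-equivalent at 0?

D7

The Hessian of f at 0 is [[0, 0], [0, 0]] with rank 0, so corank 2. A Groebner basis of the Jacobian ideal J(f) in C{p,q} is {p^2/6 + q^5, p^3, p*q}; counting standard monomials gives mu = 7. Corank 2; j^3 = -2*p^2*q has shape L^2 M (L != M), so D-series; mu = 7 gives D_7.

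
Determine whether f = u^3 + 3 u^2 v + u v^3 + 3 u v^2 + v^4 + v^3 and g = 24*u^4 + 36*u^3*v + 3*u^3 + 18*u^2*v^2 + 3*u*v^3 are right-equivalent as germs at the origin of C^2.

Yes.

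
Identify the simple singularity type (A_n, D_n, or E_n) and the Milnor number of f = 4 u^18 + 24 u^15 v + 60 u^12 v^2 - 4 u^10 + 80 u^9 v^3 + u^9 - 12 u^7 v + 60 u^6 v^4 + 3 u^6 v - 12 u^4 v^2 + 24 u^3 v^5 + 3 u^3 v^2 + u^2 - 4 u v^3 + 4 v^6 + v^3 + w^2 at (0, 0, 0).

Type A_{2}, Milnor number mu = 2.

The Hessian of f at 0 has rank 2. Corank 1: A-series; mu = 2 gives A_2.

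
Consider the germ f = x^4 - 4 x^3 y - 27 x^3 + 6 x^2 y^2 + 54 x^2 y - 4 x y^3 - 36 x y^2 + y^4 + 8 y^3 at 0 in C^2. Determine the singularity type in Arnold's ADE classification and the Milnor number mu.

Type E_{6}, Milnor number mu = 6.

The Hessian of f at 0 has rank 0. Corank 2; j^3 = -(3*x - 2*y)^3 is a perfect cube, so E-series; the 4-jet and mu = 6 give E_6.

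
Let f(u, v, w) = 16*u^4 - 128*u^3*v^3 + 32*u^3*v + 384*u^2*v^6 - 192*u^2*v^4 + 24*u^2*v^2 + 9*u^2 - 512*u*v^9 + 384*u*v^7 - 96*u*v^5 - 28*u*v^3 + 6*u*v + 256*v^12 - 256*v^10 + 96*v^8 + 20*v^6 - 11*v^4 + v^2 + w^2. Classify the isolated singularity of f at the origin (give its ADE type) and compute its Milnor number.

Type A_{3}, Milnor number mu = 3.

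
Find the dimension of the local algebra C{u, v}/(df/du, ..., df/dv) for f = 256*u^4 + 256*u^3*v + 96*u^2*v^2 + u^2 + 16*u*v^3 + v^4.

3

The Hessian of f at 0 is [[2, 0], [0, 0]] with rank 1, so corank 1. A Groebner basis of the Jacobian ideal J(f) in C{u,v} is {v^3, u}; counting standard monomials gives mu = 3. Corank 1: A-series; mu = 3 gives A_3.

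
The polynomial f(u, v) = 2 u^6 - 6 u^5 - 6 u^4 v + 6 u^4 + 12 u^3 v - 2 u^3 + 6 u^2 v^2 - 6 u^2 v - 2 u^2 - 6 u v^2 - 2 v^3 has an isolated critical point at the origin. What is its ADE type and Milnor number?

Type A_{2}, Milnor number mu = 2.

The Hessian of f at 0 has rank 1. Corank 1: A-series; mu = 2 gives A_2.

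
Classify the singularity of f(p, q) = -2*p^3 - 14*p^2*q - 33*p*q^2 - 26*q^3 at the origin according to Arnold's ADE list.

D_{4}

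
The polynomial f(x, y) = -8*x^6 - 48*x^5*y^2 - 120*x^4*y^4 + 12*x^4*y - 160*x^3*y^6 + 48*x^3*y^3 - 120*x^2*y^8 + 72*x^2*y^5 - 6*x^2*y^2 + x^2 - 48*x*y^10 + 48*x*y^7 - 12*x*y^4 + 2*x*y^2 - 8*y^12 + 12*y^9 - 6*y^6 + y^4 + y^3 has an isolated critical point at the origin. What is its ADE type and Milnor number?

Type A_{2}, Milnor number mu = 2.

The Hessian of f at 0 has rank 1. Corank 1: A-series; mu = 2 gives A_2.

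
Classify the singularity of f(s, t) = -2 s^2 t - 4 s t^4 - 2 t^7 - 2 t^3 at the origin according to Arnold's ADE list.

D4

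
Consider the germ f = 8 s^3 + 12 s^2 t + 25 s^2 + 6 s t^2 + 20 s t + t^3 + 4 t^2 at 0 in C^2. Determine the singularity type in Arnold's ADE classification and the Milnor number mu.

Type A2, Milnor number mu = 2.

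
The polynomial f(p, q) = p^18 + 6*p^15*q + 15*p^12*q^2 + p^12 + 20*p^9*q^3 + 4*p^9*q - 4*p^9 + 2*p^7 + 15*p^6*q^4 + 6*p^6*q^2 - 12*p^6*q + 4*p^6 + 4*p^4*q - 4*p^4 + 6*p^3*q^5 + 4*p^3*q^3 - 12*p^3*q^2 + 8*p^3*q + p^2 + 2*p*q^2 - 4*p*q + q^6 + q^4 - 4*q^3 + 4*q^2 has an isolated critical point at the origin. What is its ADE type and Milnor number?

The Hessian of f at 0 has rank 1. Corank 1: A-series; mu = 5 gives A_5.

Type A5, Milnor number mu = 5.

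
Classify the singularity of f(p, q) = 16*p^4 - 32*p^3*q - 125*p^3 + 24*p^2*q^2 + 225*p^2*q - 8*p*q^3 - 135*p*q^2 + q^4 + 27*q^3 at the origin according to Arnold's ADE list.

E6

The Hessian of f at 0 has rank 0. Corank 2; j^3 = -(5*p - 3*q)^3 is a perfect cube, so E-series; the 4-jet and mu = 6 give E_6.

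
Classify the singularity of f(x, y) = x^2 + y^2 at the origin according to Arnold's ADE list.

A_{1}

The Hessian of f at 0 has rank 2. Corank 0: nondegenerate Morse point, so A_1.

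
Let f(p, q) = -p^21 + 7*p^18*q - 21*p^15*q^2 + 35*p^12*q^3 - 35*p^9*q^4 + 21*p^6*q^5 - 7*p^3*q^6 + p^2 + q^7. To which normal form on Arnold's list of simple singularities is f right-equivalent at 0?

The Hessian of f at 0 is [[2, 0], [0, 0]] with rank 1, so corank 1. A Groebner basis of the Jacobian ideal J(f) in C{p,q} is {q^6, p}; counting standard monomials gives mu = 6. Corank 1: A-series; mu = 6 gives A_6.

A6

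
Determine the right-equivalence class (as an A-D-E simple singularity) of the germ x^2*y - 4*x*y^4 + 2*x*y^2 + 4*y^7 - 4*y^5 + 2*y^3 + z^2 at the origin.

The Hessian of f at 0 has rank 1. Corank 2; j^3 = y*(x^2 + 2*x*y + 2*y^2) splits into three distinct lines over C (the quadratic factor has nonzero discriminant), so D_4.

D_{4}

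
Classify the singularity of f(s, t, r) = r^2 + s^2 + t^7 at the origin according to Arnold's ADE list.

A_6

The Hessian of f at 0 has rank 2. Corank 1: A-series; mu = 6 gives A_6.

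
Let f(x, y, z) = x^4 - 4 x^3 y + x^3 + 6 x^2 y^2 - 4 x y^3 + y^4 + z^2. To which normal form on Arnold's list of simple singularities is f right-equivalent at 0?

The Hessian of f at 0 has rank 1. Corank 2; j^3 = x^3 is a perfect cube, so E-series; the 4-jet and mu = 6 give E_6.

E_6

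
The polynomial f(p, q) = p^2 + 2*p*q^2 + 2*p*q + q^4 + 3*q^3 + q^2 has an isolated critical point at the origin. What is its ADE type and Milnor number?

Type A_{2}, Milnor number mu = 2.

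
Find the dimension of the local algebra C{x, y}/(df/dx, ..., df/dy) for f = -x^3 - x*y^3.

The Hessian of f at 0 has rank 0. Corank 2; j^3 = -x^3 is a perfect cube, so E-series; the 4-jet and mu = 7 give E_7.

7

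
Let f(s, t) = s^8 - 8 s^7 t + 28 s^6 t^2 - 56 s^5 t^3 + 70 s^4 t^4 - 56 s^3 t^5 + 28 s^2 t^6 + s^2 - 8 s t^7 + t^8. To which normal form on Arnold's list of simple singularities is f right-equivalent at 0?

The Hessian of f at 0 has rank 1. Corank 1: A-series; mu = 7 gives A_7.

A_7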